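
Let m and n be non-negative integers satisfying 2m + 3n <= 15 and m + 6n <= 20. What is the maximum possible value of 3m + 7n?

The continuous relaxation peaks at (3.33, 2.78) with value 29.44; rounding to a feasible lattice point costs some objective.
(m,n)=(2,3): 2·2+3·3=13≤15, 1·2+6·3=20≤20, objective 27.
(m,n)=(4,2): 2·4+3·2=14≤15, 1·4+6·2=16≤20, objective 26.
(m,n)=(1,3): 2·1+3·3=11≤15, 1·1+6·3=19≤20, objective 24.
(m,n)=(3,2): 2·3+3·2=12≤15, 1·3+6·2=15≤20, objective 23.
Maximum is 27 at (m,n)=(2,3).

27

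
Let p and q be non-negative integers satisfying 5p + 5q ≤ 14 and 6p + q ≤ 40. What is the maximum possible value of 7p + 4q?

14

The continuous relaxation peaks at (2.8, 0) with value 19.60; rounding to a feasible lattice point costs some objective.
(p,q)=(2,0): 5·2+5·0=10≤14, 6·2+1·0=12≤40, objective 14.
(p,q)=(1,1): 5·1+5·1=10≤14, 6·1+1·1=7≤40, objective 11.
The best lattice point is (2,0), giving 14.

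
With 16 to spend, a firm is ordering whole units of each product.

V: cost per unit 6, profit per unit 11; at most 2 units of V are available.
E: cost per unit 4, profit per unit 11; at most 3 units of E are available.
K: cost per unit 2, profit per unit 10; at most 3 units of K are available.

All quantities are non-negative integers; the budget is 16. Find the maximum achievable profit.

This is a bounded integer knapsack.
Take 3×E and 2×K: cost 16 ≤ 16, profit 3·11 + 2·10 = 53.
No other integer combination yields more.

53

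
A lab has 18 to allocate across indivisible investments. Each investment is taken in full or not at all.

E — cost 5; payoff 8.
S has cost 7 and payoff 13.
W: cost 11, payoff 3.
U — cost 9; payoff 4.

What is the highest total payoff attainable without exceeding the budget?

21

Treat it as a binary knapsack problem.
Allowing fractional choices, the relaxed optimum would be about 23.7, but investments are indivisible.
S + U: cost 7 + 9 = 16 ≤ 18, payoff 13 + 4 = 17.
E + S: cost 5 + 7 = 12 ≤ 18, payoff 8 + 13 = 21.
S + W: cost 7 + 11 = 18 ≤ 18, payoff 13 + 3 = 16.
Best is E and S with total payoff 21.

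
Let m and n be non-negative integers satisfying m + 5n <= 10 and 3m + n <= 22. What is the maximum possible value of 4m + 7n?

28

Relaxing integrality, the LP optimum is 32.57 at (m,n) = (7.14, 0.571), which is not an integer point.
(m,n)=(7,0): 1·7+5·0=7≤10, 3·7+1·0=21≤22, objective 28.
(m,n)=(6,0): 1·6+5·0=6≤10, 3·6+1·0=18≤22, objective 24.
Maximum is 28 at (m,n)=(7,0).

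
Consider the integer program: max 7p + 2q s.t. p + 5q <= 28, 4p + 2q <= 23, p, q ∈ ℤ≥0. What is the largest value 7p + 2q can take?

37

(p,q)=(5,1): 1·5+5·1=10≤28, 4·5+2·1=22≤23, objective 37.
(p,q)=(5,0): 1·5+5·0=5≤28, 4·5+2·0=20≤23, objective 35.
The best lattice point is (5,1), giving 37.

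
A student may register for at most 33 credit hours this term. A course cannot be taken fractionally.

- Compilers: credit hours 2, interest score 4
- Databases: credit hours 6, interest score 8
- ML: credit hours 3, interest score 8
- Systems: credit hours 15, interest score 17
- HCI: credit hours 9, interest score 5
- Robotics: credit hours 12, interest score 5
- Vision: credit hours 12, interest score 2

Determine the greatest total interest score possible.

38

Allowing fractional choices, the relaxed optimum would be about 40.9, but courses are indivisible.
Compilers + ML + Systems + HCI: credit hours 2 + 3 + 15 + 9 = 29 ≤ 33, interest score 4 + 8 + 17 + 5 = 34.
Compilers + Databases + ML + Systems: credit hours 2 + 6 + 3 + 15 = 26 ≤ 33, interest score 4 + 8 + 8 + 17 = 37.
Databases + ML + Systems + HCI: credit hours 6 + 3 + 15 + 9 = 33 ≤ 33, interest score 8 + 8 + 17 + 5 = 38.
Best is Databases, ML, Systems, and HCI with total interest score 38.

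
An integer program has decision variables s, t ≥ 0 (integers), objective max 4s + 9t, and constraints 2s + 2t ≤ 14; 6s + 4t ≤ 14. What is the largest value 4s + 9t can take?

(s,t)=(0,3) is feasible, giving 27.
(s,t)=(1,2) is feasible, giving 22.
(s,t)=(0,2) is feasible, giving 18.
Maximum is 27 at (s,t)=(0,3).

27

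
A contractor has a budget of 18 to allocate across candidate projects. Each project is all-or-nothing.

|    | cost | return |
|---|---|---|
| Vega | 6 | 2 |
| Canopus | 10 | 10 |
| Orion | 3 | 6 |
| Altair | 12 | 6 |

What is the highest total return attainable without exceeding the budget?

16

Allowing fractional choices, the relaxed optimum would be about 18.5, but projects are indivisible.
Vega + Canopus: cost 6 + 10 = 16 ≤ 18, return 2 + 10 = 12.
Orion + Altair: cost 3 + 12 = 15 ≤ 18, return 6 + 6 = 12.
Canopus + Orion: cost 10 + 3 = 13 ≤ 18, return 10 + 6 = 16.
Best is Canopus and Orion with total return 16.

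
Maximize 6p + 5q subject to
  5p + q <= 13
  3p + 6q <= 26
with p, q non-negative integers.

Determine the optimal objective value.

Relaxing integrality, the LP optimum is 28.41 at (p,q) = (1.93, 3.37), which is not an integer point.
(p,q)=(2,3): 5·2+1·3=13≤13, 3·2+6·3=24≤26, objective 27.
(p,q)=(2,2): 5·2+1·2=12≤13, 3·2+6·2=18≤26, objective 22.
(p,q)=(1,3): 5·1+1·3=8≤13, 3·1+6·3=21≤26, objective 21.
(p,q)=(0,4): 5·0+1·4=4≤13, 3·0+6·4=24≤26, objective 20.
The best lattice point is (2,3), giving 27.

27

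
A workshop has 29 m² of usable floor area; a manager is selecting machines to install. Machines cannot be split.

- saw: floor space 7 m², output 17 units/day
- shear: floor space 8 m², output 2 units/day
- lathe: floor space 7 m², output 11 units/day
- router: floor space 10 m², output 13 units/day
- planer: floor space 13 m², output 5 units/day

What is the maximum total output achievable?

41

saw + shear + router: floor space 7 + 8 + 10 = 25 ≤ 29, output 17 + 2 + 13 = 32.
saw + lathe + planer: floor space 7 + 7 + 13 = 27 ≤ 29, output 17 + 11 + 5 = 33.
saw + lathe + router: floor space 7 + 7 + 10 = 24 ≤ 29, output 17 + 11 + 13 = 41.
Best is saw, lathe, and router with total output 41.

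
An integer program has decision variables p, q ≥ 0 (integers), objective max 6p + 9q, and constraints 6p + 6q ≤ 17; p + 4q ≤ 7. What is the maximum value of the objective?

15

Relaxing integrality, the LP optimum is 21.17 at (p,q) = (1.44, 1.39), which is not an integer point.
(p,q)=(1,1) is feasible, giving 15.
(p,q)=(2,0) is feasible, giving 12.
Maximum is 15 at (p,q)=(1,1).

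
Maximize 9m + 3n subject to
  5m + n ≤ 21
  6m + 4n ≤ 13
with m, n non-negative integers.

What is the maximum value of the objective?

Relaxing integrality, the LP optimum is 19.50 at (m,n) = (2.17, 0), which is not an integer point.
(m,n)=(2,0): 5·2+1·0=10≤21, 6·2+4·0=12≤13, objective 18.
(m,n)=(1,1): 5·1+1·1=6≤21, 6·1+4·1=10≤13, objective 12.
(m,n)=(1,0): 5·1+1·0=5≤21, 6·1+4·0=6≤13, objective 9.
The best lattice point is (2,0), giving 18.

18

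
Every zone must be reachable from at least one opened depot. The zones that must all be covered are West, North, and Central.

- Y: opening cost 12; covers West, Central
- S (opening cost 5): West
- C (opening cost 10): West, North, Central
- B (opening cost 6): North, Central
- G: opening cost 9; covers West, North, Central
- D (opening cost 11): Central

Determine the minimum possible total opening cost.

The greedy cost-per-new-zone heuristic would pick B and S for 11, but a cheaper cover exists.
G alone covers West, North, Central — every zone.
Total opening cost: 9.
No cover costs less than 9.

9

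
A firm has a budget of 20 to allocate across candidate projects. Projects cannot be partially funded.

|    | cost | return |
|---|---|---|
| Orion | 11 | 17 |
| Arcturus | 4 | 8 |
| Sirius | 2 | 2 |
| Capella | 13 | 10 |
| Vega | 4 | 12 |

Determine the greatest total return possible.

Allowing fractional choices, the relaxed optimum would be about 38.0, but projects are indivisible.
Orion + Sirius + Vega: cost 11 + 2 + 4 = 17 ≤ 20, return 17 + 2 + 12 = 31.
Orion + Arcturus + Vega: cost 11 + 4 + 4 = 19 ≤ 20, return 17 + 8 + 12 = 37.
Best is Orion, Arcturus, and Vega with total return 37.

37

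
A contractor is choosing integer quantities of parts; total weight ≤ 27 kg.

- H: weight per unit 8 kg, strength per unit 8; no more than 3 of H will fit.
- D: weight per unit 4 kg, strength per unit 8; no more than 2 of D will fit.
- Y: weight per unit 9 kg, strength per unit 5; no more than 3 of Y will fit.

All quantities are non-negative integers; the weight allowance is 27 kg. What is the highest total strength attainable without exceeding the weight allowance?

This is a bounded integer knapsack.
Take 2×H and 2×D: weight 24 ≤ 27, strength 2·8 + 2·8 = 32.
D has the best ratio (8/4) and is taken to its limit of 2; remaining capacity is filled optimally with the others.

32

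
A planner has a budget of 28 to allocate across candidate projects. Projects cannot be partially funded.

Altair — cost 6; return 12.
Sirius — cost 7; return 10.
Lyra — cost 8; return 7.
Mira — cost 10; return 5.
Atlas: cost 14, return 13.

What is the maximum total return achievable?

35

Altair + Sirius + Atlas: cost 6 + 7 + 14 = 27 ≤ 28, return 12 + 10 + 13 = 35.
Altair + Lyra + Atlas: cost 6 + 8 + 14 = 28 ≤ 28, return 12 + 7 + 13 = 32.
Best is Altair, Sirius, and Atlas with total return 35.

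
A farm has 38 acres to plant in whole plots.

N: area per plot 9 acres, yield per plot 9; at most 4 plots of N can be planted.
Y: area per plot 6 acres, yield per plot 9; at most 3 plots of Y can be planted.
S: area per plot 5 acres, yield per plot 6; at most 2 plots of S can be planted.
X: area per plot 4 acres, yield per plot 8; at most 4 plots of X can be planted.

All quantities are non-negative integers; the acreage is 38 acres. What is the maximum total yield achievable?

62

3×Y and 4×X: area 34 ≤ 38, yield 3·9 + 4·8 = 59.
2×Y, 2×S, and 4×X: area 38 ≤ 38, yield 2·9 + 2·6 + 4·8 = 62.
Best is 62.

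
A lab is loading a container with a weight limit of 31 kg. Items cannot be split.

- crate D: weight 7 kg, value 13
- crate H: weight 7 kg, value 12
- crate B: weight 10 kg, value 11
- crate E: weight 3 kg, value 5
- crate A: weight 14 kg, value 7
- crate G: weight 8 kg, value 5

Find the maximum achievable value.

This is an integer program with binary decision variables.
Allowing fractional choices, the relaxed optimum would be about 43.5, but items are indivisible.
crate D + crate H + crate B + crate E: weight 7 + 7 + 10 + 3 = 27 ≤ 31, value 13 + 12 + 11 + 5 = 41.
crate D + crate H + crate E + crate A: weight 7 + 7 + 3 + 14 = 31 ≤ 31, value 13 + 12 + 5 + 7 = 37.
crate D + crate H + crate B: weight 7 + 7 + 10 = 24 ≤ 31, value 13 + 12 + 11 = 36.
Best is crate D, crate H, crate B, and crate E with total value 41.

41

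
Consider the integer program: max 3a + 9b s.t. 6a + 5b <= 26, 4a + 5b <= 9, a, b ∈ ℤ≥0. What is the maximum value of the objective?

(a,b)=(1,1): 6·1+5·1=11≤26, 4·1+5·1=9≤9, objective 12.
(a,b)=(0,1): 6·0+5·1=5≤26, 4·0+5·1=5≤9, objective 9.
(a,b)=(2,0): 6·2+5·0=12≤26, 4·2+5·0=8≤9, objective 6.
(a,b)=(1,0): 6·1+5·0=6≤26, 4·1+5·0=4≤9, objective 3.
The best lattice point is (1,1), giving 12.

12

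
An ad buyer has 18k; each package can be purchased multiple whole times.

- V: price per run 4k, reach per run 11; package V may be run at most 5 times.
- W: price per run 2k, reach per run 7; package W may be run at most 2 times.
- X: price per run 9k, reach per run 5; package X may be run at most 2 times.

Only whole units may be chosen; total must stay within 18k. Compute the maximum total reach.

3×V and 2×W: price 16 ≤ 18, reach 3·11 + 2·7 = 47.
4×V and 1×W: price 18 ≤ 18, reach 4·11 + 1·7 = 51.
Best is 51.

51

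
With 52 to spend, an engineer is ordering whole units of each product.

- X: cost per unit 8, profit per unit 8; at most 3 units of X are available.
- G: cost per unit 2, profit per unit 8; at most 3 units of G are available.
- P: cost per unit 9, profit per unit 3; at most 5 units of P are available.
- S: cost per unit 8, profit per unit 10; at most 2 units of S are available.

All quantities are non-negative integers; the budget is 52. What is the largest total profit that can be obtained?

3×X, 3×G, and 2×S: cost 46 ≤ 52, profit 3·8 + 3·8 + 2·10 = 68.
2×X, 3×G, 1×P, and 2×S: cost 47 ≤ 52, profit 2·8 + 3·8 + 1·3 + 2·10 = 63.
Best is 68.

68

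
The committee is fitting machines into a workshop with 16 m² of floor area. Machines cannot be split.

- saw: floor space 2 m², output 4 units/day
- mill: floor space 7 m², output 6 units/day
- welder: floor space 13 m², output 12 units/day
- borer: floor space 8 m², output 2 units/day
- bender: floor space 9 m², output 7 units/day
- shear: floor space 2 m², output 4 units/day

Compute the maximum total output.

16

Take saw and welder: floor space 2 + 13 = 15 ≤ 16, output 4 + 12 = 16.
No feasible combination exceeds this.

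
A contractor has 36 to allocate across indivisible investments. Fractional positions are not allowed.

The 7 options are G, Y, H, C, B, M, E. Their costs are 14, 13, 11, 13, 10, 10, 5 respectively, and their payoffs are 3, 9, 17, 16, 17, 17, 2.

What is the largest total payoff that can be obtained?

53

Allowing fractional choices, the relaxed optimum would be about 57.2, but investments are indivisible.
H + B + M: cost 11 + 10 + 10 = 31 ≤ 36, payoff 17 + 17 + 17 = 51.
C + B + M: cost 13 + 10 + 10 = 33 ≤ 36, payoff 16 + 17 + 17 = 50.
H + B + M + E: cost 11 + 10 + 10 + 5 = 36 ≤ 36, payoff 17 + 17 + 17 + 2 = 53.
Best is H, B, M, and E with total payoff 53.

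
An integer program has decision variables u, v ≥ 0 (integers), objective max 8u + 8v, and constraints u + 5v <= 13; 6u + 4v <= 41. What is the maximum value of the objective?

(u,v)=(6,1): 1·6+5·1=11≤13, 6·6+4·1=40≤41, objective 56.
(u,v)=(5,1): 1·5+5·1=10≤13, 6·5+4·1=34≤41, objective 48.
Maximum is 56 at (u,v)=(6,1).

56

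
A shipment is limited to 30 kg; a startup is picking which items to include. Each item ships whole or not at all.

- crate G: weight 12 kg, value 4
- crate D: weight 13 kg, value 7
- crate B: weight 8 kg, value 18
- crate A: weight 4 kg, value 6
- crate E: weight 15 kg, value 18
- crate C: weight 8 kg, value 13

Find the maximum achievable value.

42

Allowing fractional choices, the relaxed optimum would be about 49.0, but items are indivisible.
crate B + crate A + crate C: weight 8 + 4 + 8 = 20 ≤ 30, value 18 + 6 + 13 = 37.
crate D + crate B + crate C: weight 13 + 8 + 8 = 29 ≤ 30, value 7 + 18 + 13 = 38.
crate B + crate A + crate E: weight 8 + 4 + 15 = 27 ≤ 30, value 18 + 6 + 18 = 42.
Best is crate B, crate A, and crate E with total value 42.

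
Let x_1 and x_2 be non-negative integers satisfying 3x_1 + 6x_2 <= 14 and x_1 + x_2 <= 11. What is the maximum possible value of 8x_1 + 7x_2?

(x_1,x_2)=(4,0) is feasible, giving 32.
(x_1,x_2)=(3,0) is feasible, giving 24.
The best lattice point is (4,0), giving 32.

32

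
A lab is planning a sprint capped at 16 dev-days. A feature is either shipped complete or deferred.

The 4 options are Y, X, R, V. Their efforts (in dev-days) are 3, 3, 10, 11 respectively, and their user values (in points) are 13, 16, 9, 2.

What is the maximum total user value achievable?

38

Take Y, X, and R: effort 3 + 3 + 10 = 16 ≤ 16, user value 13 + 16 + 9 = 38.
No other feasible combination does better.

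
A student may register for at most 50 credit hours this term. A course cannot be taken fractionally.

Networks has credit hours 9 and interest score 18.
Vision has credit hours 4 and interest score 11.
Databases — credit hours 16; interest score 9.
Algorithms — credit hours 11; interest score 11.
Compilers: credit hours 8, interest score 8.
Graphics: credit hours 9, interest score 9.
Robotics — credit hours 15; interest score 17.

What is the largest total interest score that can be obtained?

Take Networks, Vision, Algorithms, Graphics, and Robotics: credit hours 9 + 4 + 11 + 9 + 15 = 48 ≤ 50, interest score 18 + 11 + 11 + 9 + 17 = 66.
No other feasible combination does better.

66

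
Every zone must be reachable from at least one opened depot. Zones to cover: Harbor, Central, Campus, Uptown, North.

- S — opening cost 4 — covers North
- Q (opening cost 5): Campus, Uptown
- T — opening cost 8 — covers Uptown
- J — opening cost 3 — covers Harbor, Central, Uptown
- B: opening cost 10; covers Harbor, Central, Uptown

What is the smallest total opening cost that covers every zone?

This is a weighted set-cover instance.
Choose S, Q, and J: together they cover Harbor, Central, Campus, Uptown, North — every zone.
Total opening cost: 4 + 5 + 3 = 12.

12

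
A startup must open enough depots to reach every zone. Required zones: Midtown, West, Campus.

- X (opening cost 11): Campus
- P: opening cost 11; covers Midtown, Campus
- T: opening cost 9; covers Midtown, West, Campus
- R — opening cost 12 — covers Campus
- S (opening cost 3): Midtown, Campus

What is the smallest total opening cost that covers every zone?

9

This is a weighted set-cover instance.
The greedy cost-per-new-zone heuristic would pick S and T for 12, but a cheaper cover exists.
T alone covers Midtown, West, Campus — every zone.
Total opening cost: 9.
No cover costs less than 9.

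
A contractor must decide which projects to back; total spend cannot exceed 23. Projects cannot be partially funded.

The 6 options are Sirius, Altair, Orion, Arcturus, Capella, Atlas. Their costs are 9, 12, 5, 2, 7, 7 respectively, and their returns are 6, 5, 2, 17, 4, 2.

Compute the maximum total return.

Allowing fractional choices, the relaxed optimum would be about 29.1, but projects are indivisible.
Sirius + Orion + Arcturus + Capella: cost 9 + 5 + 2 + 7 = 23 ≤ 23, return 6 + 2 + 17 + 4 = 29.
Sirius + Arcturus + Capella: cost 9 + 2 + 7 = 18 ≤ 23, return 6 + 17 + 4 = 27.
Sirius + Altair + Arcturus: cost 9 + 12 + 2 = 23 ≤ 23, return 6 + 5 + 17 = 28.
Best is Sirius, Orion, Arcturus, and Capella with total return 29.

29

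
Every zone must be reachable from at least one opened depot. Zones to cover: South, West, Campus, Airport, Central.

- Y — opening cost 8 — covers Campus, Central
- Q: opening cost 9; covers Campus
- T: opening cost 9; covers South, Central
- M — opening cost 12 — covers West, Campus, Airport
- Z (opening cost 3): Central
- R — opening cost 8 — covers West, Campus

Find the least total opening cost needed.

21

The greedy cost-per-new-zone heuristic would pick Z, M, and T for 24, but a cheaper cover exists.
Choose T and M: together they cover South, West, Campus, Airport, Central — every zone.
Total opening cost: 9 + 12 = 21.
No cover costs less than 21.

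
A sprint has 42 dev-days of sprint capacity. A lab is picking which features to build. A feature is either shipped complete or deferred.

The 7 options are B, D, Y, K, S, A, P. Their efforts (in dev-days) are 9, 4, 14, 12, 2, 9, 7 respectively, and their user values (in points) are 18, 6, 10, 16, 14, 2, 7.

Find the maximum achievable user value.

Take B, D, Y, K, and S: effort 9 + 4 + 14 + 12 + 2 = 41 ≤ 42, user value 18 + 6 + 10 + 16 + 14 = 64.
No other feasible combination does better.

64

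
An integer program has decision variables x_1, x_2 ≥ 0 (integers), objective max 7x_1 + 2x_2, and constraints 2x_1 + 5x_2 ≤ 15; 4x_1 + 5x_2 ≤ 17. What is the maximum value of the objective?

28

(x_1,x_2)=(4,0) is feasible, giving 28.
(x_1,x_2)=(3,1) is feasible, giving 23.
(x_1,x_2)=(3,0) is feasible, giving 21.
The best lattice point is (4,0), giving 28.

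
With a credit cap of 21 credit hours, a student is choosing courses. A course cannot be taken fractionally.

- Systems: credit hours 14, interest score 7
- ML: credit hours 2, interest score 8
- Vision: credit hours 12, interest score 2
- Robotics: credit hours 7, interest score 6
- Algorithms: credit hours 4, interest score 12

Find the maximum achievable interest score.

Systems + ML + Algorithms: credit hours 14 + 2 + 4 = 20 ≤ 21, interest score 7 + 8 + 12 = 27.
ML + Robotics + Algorithms: credit hours 2 + 7 + 4 = 13 ≤ 21, interest score 8 + 6 + 12 = 26.
ML + Vision + Algorithms: credit hours 2 + 12 + 4 = 18 ≤ 21, interest score 8 + 2 + 12 = 22.
Best is Systems, ML, and Algorithms with total interest score 27.

27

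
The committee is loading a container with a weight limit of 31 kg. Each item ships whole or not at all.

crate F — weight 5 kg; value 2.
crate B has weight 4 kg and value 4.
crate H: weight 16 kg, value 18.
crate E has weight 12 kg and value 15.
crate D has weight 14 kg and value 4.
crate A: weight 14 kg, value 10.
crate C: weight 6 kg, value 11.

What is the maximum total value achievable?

35

crate F + crate B + crate H + crate C: weight 5 + 4 + 16 + 6 = 31 ≤ 31, value 2 + 4 + 18 + 11 = 35.
crate H + crate E: weight 16 + 12 = 28 ≤ 31, value 18 + 15 = 33.
crate B + crate H + crate C: weight 4 + 16 + 6 = 26 ≤ 31, value 4 + 18 + 11 = 33.
Best is crate F, crate B, crate H, and crate C with total value 35.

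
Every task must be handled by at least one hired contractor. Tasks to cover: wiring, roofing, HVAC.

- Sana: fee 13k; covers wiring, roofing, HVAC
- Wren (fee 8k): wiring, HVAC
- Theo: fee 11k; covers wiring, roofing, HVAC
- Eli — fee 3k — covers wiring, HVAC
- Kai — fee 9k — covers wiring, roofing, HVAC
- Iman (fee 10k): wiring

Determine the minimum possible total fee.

Kai alone covers wiring, roofing, HVAC — every task.
Total fee: 9.

9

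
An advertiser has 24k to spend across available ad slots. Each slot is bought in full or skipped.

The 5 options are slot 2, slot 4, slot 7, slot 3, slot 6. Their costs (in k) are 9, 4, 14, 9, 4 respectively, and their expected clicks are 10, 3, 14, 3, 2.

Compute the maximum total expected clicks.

24

Allowing fractional choices, the relaxed optimum would be about 24.8, but ad slots are indivisible.
slot 2 + slot 7: cost 9 + 14 = 23 ≤ 24, expected clicks 10 + 14 = 24.
slot 4 + slot 7 + slot 6: cost 4 + 14 + 4 = 22 ≤ 24, expected clicks 3 + 14 + 2 = 19.
Best is slot 2 and slot 7 with total expected clicks 24.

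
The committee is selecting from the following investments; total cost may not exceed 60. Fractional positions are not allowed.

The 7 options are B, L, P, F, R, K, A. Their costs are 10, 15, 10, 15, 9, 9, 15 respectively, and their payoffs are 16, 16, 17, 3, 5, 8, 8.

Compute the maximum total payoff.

65

Allowing fractional choices, the relaxed optimum would be about 65.7, but investments are indivisible.
B + L + P + R + A: cost 10 + 15 + 10 + 9 + 15 = 59 ≤ 60, payoff 16 + 16 + 17 + 5 + 8 = 62.
B + L + P + K + A: cost 10 + 15 + 10 + 9 + 15 = 59 ≤ 60, payoff 16 + 16 + 17 + 8 + 8 = 65.
B + L + P + R + K: cost 10 + 15 + 10 + 9 + 9 = 53 ≤ 60, payoff 16 + 16 + 17 + 5 + 8 = 62.
Best is B, L, P, K, and A with total payoff 65.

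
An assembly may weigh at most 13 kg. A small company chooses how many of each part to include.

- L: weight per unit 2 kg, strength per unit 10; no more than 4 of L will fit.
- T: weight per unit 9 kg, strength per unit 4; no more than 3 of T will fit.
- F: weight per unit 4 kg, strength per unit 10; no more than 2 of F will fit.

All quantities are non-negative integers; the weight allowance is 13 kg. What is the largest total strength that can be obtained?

L has the best ratio (10/2); taking only L gives at most 4×10 = 40 (stopped by the supply cap of 4).
Mixing does better — 4×L and 1×F: weight 12 ≤ 13, strength 4·10 + 1·10 = 50.

50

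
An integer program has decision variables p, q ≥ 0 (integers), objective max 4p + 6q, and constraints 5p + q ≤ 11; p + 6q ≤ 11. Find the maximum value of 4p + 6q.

(p,q)=(2,1) is feasible, giving 14.
(p,q)=(1,1) is feasible, giving 10.
(p,q)=(2,0) is feasible, giving 8.
(p,q)=(0,1) is feasible, giving 6.
No feasible integer point exceeds 14.

14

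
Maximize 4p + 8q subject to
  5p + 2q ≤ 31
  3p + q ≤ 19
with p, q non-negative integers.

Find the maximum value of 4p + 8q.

The continuous relaxation peaks at (0, 15.5) with value 124.00; rounding to a feasible lattice point costs some objective.
(p,q)=(0,15): 5·0+2·15=30≤31, 3·0+1·15=15≤19, objective 120.
(p,q)=(0,14): 5·0+2·14=28≤31, 3·0+1·14=14≤19, objective 112.
Maximum is 120 at (p,q)=(0,15).

120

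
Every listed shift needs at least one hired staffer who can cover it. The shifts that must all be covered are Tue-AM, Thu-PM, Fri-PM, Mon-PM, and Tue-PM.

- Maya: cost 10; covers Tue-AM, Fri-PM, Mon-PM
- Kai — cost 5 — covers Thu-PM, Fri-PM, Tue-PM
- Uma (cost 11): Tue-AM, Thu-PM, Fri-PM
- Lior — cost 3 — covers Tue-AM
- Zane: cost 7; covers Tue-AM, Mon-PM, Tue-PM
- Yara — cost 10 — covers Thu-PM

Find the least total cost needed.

Choose Kai and Zane: together they cover Tue-AM, Thu-PM, Fri-PM, Mon-PM, Tue-PM — every shift.
Total cost: 5 + 7 = 12.

12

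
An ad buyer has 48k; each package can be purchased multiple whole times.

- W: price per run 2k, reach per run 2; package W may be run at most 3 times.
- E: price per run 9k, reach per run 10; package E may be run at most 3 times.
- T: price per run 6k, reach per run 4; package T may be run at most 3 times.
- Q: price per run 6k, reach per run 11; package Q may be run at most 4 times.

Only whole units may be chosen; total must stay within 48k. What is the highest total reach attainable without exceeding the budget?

70

This is a bounded integer knapsack.
Q has the best ratio (11/6); taking only Q gives at most 4×11 = 44 (stopped by the supply cap of 4).
Mixing does better — 3×W, 2×E, and 4×Q: price 48 ≤ 48, reach 3·2 + 2·10 + 4·11 = 70.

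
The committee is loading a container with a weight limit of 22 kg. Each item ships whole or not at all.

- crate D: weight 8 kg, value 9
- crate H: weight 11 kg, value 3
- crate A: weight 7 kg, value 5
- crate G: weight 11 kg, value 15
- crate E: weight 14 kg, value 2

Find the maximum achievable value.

24

This is a 0-1 knapsack instance.
Allowing fractional choices, the relaxed optimum would be about 26.1, but items are indivisible.
crate D + crate G: weight 8 + 11 = 19 ≤ 22, value 9 + 15 = 24.
crate A + crate G: weight 7 + 11 = 18 ≤ 22, value 5 + 15 = 20.
crate H + crate G: weight 11 + 11 = 22 ≤ 22, value 3 + 15 = 18.
Best is crate D and crate G with total value 24.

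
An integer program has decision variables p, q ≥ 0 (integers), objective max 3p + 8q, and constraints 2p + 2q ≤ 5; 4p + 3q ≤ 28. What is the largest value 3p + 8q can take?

16

(p,q)=(0,2): 2·0+2·2=4≤5, 4·0+3·2=6≤28, objective 16.
(p,q)=(1,1): 2·1+2·1=4≤5, 4·1+3·1=7≤28, objective 11.
(p,q)=(0,1): 2·0+2·1=2≤5, 4·0+3·1=3≤28, objective 8.
No feasible integer point exceeds 16.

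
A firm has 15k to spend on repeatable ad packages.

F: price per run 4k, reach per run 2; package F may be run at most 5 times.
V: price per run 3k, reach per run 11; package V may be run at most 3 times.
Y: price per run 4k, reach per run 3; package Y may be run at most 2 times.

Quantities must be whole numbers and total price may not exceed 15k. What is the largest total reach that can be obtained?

36

1×F and 3×V: price 13 ≤ 15, reach 1·2 + 3·11 = 35.
3×V and 1×Y: price 13 ≤ 15, reach 3·11 + 1·3 = 36.
Best is 36.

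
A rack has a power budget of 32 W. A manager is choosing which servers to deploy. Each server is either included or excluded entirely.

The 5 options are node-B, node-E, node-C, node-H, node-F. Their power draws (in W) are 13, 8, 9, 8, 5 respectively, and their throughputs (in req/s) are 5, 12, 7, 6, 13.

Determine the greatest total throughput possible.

38

node-E + node-C + node-F: power draw 8 + 9 + 5 = 22 ≤ 32, throughput 12 + 7 + 13 = 32.
node-E + node-C + node-H + node-F: power draw 8 + 9 + 8 + 5 = 30 ≤ 32, throughput 12 + 7 + 6 + 13 = 38.
node-E + node-H + node-F: power draw 8 + 8 + 5 = 21 ≤ 32, throughput 12 + 6 + 13 = 31.
Best is node-E, node-C, node-H, and node-F with total throughput 38.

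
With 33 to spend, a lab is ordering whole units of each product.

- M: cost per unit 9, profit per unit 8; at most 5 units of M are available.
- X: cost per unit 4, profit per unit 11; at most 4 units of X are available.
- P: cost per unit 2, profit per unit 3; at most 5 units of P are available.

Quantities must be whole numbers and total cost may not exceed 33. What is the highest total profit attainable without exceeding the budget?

X has the best ratio (11/4); taking only X gives at most 4×11 = 44 (stopped by the supply cap of 4).
Mixing does better — 1×M, 4×X, and 4×P: cost 33 ≤ 33, profit 1·8 + 4·11 + 4·3 = 64.

64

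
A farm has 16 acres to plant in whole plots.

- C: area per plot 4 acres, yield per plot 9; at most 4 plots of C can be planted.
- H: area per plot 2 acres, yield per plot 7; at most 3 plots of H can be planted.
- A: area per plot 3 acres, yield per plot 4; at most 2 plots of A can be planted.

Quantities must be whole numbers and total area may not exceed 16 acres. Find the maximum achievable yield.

This is a bounded integer knapsack.
2×C and 3×H: area 14 ≤ 16, yield 2·9 + 3·7 = 39.
3×C and 2×H: area 16 ≤ 16, yield 3·9 + 2·7 = 41.
Best is 41.

41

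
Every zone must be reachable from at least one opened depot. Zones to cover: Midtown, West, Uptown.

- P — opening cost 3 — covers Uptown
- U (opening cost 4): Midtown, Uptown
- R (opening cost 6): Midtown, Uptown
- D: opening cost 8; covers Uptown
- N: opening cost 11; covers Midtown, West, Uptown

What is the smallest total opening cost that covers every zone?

11

The greedy cost-per-new-zone heuristic would pick U and N for 15, but a cheaper cover exists.
N alone covers Midtown, West, Uptown — every zone.
Total opening cost: 11.
No cover costs less than 11.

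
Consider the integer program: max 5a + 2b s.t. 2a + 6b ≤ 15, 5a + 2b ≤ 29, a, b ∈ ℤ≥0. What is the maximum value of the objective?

25

The continuous relaxation peaks at (5.8, 0) with value 29.00; rounding to a feasible lattice point costs some objective.
(a,b)=(5,0): 2·5+6·0=10≤15, 5·5+2·0=25≤29, objective 25.
(a,b)=(4,1): 2·4+6·1=14≤15, 5·4+2·1=22≤29, objective 22.
(a,b)=(4,0): 2·4+6·0=8≤15, 5·4+2·0=20≤29, objective 20.
Maximum is 25 at (a,b)=(5,0).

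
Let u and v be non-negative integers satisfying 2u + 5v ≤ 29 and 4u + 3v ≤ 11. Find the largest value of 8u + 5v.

The continuous relaxation peaks at (2.75, 0) with value 22.00; rounding to a feasible lattice point costs some objective.
(u,v)=(2,1) is feasible, giving 21.
(u,v)=(1,2) is feasible, giving 18.
(u,v)=(2,0) is feasible, giving 16.
(u,v)=(1,1) is feasible, giving 13.
The best lattice point is (2,1), giving 21.

21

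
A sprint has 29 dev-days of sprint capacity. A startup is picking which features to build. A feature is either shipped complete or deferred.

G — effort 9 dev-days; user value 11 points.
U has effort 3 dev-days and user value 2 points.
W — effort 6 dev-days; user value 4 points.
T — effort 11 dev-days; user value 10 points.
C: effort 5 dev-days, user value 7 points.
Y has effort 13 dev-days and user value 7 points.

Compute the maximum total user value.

30

Take G, U, T, and C: effort 9 + 3 + 11 + 5 = 28 ≤ 29, user value 11 + 2 + 10 + 7 = 30.
No other feasible combination does better.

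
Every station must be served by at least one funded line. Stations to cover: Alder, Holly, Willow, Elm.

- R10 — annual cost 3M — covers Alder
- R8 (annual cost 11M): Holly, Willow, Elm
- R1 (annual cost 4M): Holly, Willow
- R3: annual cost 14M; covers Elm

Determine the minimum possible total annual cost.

This is a weighted set-cover instance.
The greedy cost-per-new-station heuristic would pick R1, R10, and R8 for 18, but a cheaper cover exists.
Choose R10 and R8: together they cover Alder, Holly, Willow, Elm — every station.
Total annual cost: 3 + 11 = 14.
No cover costs less than 14.

14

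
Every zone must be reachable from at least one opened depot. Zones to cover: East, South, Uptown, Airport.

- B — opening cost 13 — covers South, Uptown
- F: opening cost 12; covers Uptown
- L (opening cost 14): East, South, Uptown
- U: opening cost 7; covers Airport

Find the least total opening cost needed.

21

This is an integer covering problem.
Choose L and U: together they cover East, South, Uptown, Airport — every zone.
Total opening cost: 14 + 7 = 21.
No cover costs less than 21.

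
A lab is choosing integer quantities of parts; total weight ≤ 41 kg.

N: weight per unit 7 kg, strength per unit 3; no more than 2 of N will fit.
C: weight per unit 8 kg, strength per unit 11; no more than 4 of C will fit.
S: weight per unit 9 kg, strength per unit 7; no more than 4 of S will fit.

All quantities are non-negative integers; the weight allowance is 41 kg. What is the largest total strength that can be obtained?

This is a bounded integer knapsack.
Take 4×C and 1×S: weight 41 ≤ 41, strength 4·11 + 1·7 = 51.
C has the best ratio (11/8) and is taken to its limit of 4; remaining capacity is filled optimally with the others.

51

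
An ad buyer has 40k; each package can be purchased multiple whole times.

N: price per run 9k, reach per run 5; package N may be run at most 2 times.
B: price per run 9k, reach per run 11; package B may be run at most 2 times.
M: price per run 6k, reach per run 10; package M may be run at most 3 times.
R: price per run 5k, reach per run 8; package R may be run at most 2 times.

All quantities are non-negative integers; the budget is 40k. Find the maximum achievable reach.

58

M has the best ratio (10/6); taking only M gives at most 3×10 = 30 (stopped by the supply cap of 3).
Mixing does better — 2×B, 2×M, and 2×R: price 40 ≤ 40, reach 2·11 + 2·10 + 2·8 = 58.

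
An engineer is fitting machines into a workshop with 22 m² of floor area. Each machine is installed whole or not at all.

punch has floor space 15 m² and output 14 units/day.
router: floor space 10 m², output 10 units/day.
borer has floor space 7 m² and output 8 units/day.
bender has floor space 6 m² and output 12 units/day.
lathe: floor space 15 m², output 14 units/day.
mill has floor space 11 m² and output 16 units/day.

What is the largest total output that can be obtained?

Treat it as a binary knapsack problem.
Allowing fractional choices, the relaxed optimum would be about 33.7, but machines are indivisible.
punch + bender: floor space 15 + 6 = 21 ≤ 22, output 14 + 12 = 26.
bender + mill: floor space 6 + 11 = 17 ≤ 22, output 12 + 16 = 28.
Best is bender and mill with total output 28.

28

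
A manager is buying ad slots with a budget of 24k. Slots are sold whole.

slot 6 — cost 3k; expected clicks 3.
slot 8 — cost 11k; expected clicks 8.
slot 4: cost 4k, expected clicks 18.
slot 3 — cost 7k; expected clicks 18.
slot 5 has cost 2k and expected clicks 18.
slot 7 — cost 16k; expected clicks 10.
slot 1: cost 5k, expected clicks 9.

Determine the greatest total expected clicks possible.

66

Take slot 6, slot 4, slot 3, slot 5, and slot 1: cost 3 + 4 + 7 + 2 + 5 = 21 ≤ 24, expected clicks 3 + 18 + 18 + 18 + 9 = 66.
No other feasible combination does better.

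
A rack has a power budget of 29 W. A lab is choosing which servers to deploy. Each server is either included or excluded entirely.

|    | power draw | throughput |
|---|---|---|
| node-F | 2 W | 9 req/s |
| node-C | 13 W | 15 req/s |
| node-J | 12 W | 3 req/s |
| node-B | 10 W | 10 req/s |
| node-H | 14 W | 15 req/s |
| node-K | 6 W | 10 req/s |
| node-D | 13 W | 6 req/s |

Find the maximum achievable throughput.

39

Take node-F, node-C, and node-H: power draw 2 + 13 + 14 = 29 ≤ 29, throughput 9 + 15 + 15 = 39.
No other feasible combination does better.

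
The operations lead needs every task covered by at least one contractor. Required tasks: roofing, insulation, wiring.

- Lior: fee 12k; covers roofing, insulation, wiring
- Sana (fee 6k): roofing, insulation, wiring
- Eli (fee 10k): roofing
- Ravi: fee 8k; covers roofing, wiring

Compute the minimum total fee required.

Sana alone covers roofing, insulation, wiring — every task.
Total fee: 6.
No cover costs less than 6.

6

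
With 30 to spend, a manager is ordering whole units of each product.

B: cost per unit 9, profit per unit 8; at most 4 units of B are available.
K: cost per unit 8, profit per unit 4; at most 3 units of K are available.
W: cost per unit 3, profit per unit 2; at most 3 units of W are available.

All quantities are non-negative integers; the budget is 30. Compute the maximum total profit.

Take 3×B and 1×W: cost 30 ≤ 30, profit 3·8 + 1·2 = 26.
No other integer combination yields more.

26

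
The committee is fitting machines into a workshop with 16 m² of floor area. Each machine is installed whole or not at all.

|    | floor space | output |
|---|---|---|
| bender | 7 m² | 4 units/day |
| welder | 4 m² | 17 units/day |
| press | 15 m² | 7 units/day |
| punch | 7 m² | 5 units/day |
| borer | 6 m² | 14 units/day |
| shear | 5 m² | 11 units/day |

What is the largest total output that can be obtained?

42

Allowing fractional choices, the relaxed optimum would be about 42.7, but machines are indivisible.
welder + punch + shear: floor space 4 + 7 + 5 = 16 ≤ 16, output 17 + 5 + 11 = 33.
welder + borer + shear: floor space 4 + 6 + 5 = 15 ≤ 16, output 17 + 14 + 11 = 42.
bender + welder + shear: floor space 7 + 4 + 5 = 16 ≤ 16, output 4 + 17 + 11 = 32.
Best is welder, borer, and shear with total output 42.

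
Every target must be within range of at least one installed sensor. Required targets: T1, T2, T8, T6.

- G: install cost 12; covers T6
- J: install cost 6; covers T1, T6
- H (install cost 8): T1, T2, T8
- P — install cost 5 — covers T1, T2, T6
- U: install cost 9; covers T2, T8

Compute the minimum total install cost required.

Choose H and P: together they cover T1, T2, T8, T6 — every target.
Total install cost: 8 + 5 = 13.
No cover costs less than 13.

13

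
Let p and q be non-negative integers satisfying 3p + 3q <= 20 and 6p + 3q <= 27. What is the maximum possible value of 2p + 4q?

24

(p,q)=(0,6) is feasible, giving 24.
(p,q)=(1,5) is feasible, giving 22.
(p,q)=(0,5) is feasible, giving 20.
No feasible integer point exceeds 24.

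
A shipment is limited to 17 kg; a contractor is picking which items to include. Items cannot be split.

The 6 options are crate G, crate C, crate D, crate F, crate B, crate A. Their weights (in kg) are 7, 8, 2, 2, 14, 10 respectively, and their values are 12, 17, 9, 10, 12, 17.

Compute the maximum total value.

39

crate G + crate C + crate D: weight 7 + 8 + 2 = 17 ≤ 17, value 12 + 17 + 9 = 38.
crate G + crate C + crate F: weight 7 + 8 + 2 = 17 ≤ 17, value 12 + 17 + 10 = 39.
crate C + crate D + crate F: weight 8 + 2 + 2 = 12 ≤ 17, value 17 + 9 + 10 = 36.
Best is crate G, crate C, and crate F with total value 39.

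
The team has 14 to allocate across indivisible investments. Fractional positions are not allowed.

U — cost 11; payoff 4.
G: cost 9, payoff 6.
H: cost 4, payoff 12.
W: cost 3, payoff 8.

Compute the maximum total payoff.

This is a 0-1 knapsack instance.
Allowing fractional choices, the relaxed optimum would be about 24.7, but investments are indivisible.
G + H: cost 9 + 4 = 13 ≤ 14, payoff 6 + 12 = 18.
H + W: cost 4 + 3 = 7 ≤ 14, payoff 12 + 8 = 20.
G + W: cost 9 + 3 = 12 ≤ 14, payoff 6 + 8 = 14.
Best is H and W with total payoff 20.

20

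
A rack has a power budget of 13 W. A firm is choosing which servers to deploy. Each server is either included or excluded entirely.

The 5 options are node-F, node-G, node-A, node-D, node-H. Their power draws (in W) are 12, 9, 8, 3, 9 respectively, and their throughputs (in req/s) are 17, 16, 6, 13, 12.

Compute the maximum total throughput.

Take node-G and node-D: power draw 9 + 3 = 12 ≤ 13, throughput 16 + 13 = 29.
No other feasible combination does better.

29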